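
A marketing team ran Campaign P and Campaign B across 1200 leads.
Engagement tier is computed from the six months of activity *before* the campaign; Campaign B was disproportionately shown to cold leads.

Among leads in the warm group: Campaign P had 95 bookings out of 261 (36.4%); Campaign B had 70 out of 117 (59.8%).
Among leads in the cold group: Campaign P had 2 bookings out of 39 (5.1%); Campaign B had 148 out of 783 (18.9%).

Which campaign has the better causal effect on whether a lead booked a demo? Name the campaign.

Campaign B

Since engagement tier is a pre-existing factor (not a product of the campaign) and it affects the outcome on its own, it is a confounder. The stratified rates, not the pooled rate, identify the causal effect.
Within each level — warm: 36.4% vs 59.8%; cold: 5.1% vs 18.9% — Campaign B is higher every time.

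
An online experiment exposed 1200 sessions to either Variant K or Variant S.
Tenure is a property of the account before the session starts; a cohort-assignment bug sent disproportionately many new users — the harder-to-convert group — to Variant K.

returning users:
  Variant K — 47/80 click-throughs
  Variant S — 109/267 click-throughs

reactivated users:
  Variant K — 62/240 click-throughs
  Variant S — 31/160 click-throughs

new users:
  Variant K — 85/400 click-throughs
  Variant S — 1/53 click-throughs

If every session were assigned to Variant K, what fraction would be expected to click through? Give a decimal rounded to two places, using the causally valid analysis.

User tenure differs across variants for reasons unrelated to any effect of the variant itself, and it separately predicts the outcome — a classic confounder. We must compare within user tenure levels.
Standardising Variant K to the population user tenure mix: 0.289·47/80 + 0.333·62/240 + 0.378·85/400 = 0.336.

0.34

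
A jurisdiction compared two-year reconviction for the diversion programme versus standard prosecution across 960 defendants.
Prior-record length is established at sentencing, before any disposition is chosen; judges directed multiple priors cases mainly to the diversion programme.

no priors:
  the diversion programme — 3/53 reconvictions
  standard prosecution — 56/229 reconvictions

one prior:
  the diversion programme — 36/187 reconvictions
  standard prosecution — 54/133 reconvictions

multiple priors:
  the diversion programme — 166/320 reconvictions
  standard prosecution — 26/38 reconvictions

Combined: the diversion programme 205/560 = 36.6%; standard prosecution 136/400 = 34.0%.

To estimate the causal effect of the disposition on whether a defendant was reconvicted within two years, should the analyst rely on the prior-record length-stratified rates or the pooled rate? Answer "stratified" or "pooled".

The stratified and pooled comparisons disagree (the diversion programme wins within each prior-record length; standard prosecution wins overall), so the answer turns on the causal role of prior-record length.
Prior-record length is set before the disposition has any effect — it is not caused by the disposition — and it independently drives the outcome. That makes it a confounder, so the causal comparison is within prior-record length levels.
Within each level — no priors: 5.7% vs 24.5%; one prior: 19.3% vs 40.6%; multiple priors: 51.9% vs 68.4% — the diversion programme is lower every time.

stratified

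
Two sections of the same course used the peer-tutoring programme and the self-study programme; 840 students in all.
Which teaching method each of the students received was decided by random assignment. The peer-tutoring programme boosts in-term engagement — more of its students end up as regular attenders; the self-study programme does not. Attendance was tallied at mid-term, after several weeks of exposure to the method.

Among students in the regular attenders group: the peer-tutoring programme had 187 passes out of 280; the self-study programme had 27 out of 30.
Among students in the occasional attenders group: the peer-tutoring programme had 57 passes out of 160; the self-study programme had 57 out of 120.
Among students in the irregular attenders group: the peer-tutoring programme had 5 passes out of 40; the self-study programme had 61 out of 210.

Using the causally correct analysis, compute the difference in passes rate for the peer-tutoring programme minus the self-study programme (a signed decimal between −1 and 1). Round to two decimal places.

+0.12

Within every mid-term attendance level the self-study programme has the higher rate, yet pooled the peer-tutoring programme does — Simpson's reversal.
Mid-term attendance here is a post-treatment variable shaped by the teaching method; conditioning on it would introduce bias rather than remove it. The overall comparison is the causal one.
The causal difference is the pooled difference: 0.519 − 0.403 = +0.116.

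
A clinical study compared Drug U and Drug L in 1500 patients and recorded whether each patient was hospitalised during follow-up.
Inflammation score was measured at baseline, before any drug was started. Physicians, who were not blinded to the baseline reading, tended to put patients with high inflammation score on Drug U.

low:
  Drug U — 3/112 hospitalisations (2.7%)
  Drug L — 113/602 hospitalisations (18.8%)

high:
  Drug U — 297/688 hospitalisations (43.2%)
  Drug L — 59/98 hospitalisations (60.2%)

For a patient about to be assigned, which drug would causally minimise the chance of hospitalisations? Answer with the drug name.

Drug U

Inflammation score differs across drugs for reasons unrelated to any effect of the drug itself, and it separately predicts the outcome — a classic confounder. We must compare within inflammation score levels.
Within each level — low: 2.7% vs 18.8%; high: 43.2% vs 60.2% — Drug U is lower every time.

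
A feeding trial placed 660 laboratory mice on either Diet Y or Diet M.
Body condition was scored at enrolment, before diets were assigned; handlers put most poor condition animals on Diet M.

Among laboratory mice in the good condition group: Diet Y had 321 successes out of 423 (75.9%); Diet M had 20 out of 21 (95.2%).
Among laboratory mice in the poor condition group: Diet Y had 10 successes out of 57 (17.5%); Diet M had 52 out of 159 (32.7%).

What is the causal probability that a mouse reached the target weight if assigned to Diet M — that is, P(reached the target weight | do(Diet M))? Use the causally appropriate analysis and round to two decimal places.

The stratified and pooled comparisons disagree (Diet M wins within each starting body condition; Diet Y wins overall), so the answer turns on the causal role of starting body condition.
Since starting body condition is a pre-existing factor (not a product of the diet) and it affects the outcome on its own, it is a confounder. The stratified rates, not the pooled rate, identify the causal effect.
Standardising Diet M to the population starting body condition mix: 0.673·20/21 + 0.327·52/159 = 0.748.

0.75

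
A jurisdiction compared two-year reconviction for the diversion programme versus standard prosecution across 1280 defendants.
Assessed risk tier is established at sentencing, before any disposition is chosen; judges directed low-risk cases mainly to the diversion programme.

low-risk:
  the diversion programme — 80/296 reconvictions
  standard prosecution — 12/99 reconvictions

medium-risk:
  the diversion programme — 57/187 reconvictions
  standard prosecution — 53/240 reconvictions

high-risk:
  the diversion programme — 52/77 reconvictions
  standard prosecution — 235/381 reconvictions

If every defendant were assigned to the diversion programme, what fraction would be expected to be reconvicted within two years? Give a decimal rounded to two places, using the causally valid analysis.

standard prosecution is lower inside every assessed risk tier stratum but the diversion programme is lower in aggregate. Whether to stratify depends on how assessed risk tier relates to the disposition.
The imbalance in assessed risk tier arose from how defendants were allocated, not from anything the disposition did; and assessed risk tier independently affects the outcome. The pooled gap is confounded — condition on assessed risk tier.
Standardising the diversion programme to the population assessed risk tier mix: 0.309·80/296 + 0.334·57/187 + 0.358·52/77 = 0.427.

0.43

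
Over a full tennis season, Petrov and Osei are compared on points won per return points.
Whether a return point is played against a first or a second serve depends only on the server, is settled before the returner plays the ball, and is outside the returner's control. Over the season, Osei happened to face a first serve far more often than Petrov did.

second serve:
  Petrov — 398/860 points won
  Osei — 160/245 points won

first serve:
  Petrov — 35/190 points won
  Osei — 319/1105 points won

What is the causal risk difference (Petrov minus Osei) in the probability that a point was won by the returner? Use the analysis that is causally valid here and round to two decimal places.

-0.14

The serve type-specific comparison favours Osei throughout, but the pooled figures favour Petrov. The question is whether to condition on serve type.
Since serve type is a pre-existing factor (not a product of the player) and it affects the outcome on its own, it is a confounder. The stratified rates, not the pooled rate, identify the causal effect.
Adjusting over the population distribution of serve type: 0.460·(0.463−0.653) + 0.540·(0.184−0.289) = -0.144.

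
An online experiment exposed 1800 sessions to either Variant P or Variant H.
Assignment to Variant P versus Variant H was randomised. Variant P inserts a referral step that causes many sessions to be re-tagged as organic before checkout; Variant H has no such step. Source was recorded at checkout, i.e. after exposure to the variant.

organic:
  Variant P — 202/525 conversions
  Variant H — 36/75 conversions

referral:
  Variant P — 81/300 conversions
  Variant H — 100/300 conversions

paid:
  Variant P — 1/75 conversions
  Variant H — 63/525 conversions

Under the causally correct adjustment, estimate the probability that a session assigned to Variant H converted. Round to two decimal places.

The traffic source-specific comparison favours Variant H throughout, but the pooled figures favour Variant P. The question is whether to condition on traffic source.
Traffic source is recorded after the variant and is itself shifted by it — it sits on the causal path from variant to outcome. Conditioning on a mediator would strip out part of the effect we want; the pooled comparison gives the total causal effect.
So P(outcome | do(Variant H)) is just the pooled rate for Variant H: 199/900 = 0.221.

0.22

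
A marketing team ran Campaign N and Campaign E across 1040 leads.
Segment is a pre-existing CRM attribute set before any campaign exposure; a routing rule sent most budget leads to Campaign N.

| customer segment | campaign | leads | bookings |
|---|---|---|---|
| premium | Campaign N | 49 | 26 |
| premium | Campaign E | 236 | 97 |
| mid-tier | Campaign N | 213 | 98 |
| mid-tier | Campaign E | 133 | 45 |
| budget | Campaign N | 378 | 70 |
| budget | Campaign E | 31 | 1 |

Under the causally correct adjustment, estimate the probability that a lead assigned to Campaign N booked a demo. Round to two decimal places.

0.37

The customer segment-specific comparison favours Campaign N throughout, but the pooled figures favour Campaign E. The question is whether to condition on customer segment.
Here customer segment is a common cause — it drives both which campaign a case falls under and the outcome. The crude comparison mixes populations; the stratum-specific rates are the causally relevant ones.
Standardising Campaign N to the population customer segment mix: 0.274·26/49 + 0.333·98/213 + 0.393·70/378 = 0.371.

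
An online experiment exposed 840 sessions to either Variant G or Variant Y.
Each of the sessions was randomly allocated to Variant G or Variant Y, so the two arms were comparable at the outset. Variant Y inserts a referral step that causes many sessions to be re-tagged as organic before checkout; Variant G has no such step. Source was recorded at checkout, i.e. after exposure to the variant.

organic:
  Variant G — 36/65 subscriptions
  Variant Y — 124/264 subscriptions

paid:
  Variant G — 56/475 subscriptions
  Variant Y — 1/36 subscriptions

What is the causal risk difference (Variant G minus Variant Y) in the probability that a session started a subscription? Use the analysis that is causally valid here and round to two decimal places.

-0.25

Because the variant influences traffic source, traffic source is a post-treatment mediator, not a confounder. Stratifying on it would bias the estimate; the causal effect is the crude pooled difference.
The causal difference is the pooled difference: 0.170 − 0.417 = -0.246.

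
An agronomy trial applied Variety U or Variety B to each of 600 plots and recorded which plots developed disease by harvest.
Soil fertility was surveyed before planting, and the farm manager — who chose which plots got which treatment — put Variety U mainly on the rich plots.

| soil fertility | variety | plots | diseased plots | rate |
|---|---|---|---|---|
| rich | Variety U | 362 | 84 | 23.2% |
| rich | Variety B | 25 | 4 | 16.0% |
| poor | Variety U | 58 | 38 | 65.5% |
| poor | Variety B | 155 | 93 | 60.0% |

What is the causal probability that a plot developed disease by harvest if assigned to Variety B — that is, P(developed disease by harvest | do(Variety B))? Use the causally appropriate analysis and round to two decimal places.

Within every soil fertility level Variety B has the lower rate, yet pooled Variety U does — Simpson's reversal.
The imbalance in soil fertility arose from how plots were allocated, not from anything the variety did; and soil fertility independently affects the outcome. The pooled gap is confounded — condition on soil fertility.
Standardising Variety B to the population soil fertility mix: 0.645·4/25 + 0.355·93/155 = 0.316.

0.32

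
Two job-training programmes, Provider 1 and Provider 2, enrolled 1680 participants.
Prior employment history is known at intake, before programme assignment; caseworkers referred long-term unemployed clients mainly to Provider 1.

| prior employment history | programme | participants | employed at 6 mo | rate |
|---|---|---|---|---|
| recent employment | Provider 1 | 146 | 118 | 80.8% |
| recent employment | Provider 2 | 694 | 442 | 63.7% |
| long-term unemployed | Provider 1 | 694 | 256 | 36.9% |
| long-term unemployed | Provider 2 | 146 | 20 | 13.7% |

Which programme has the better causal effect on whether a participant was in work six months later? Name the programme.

Provider 1

The stratified and pooled comparisons disagree (Provider 1 wins within each prior employment history; Provider 2 wins overall), so the answer turns on the causal role of prior employment history.
Here prior employment history is a common cause — it drives both which programme a case falls under and the outcome. The crude comparison mixes populations; the stratum-specific rates are the causally relevant ones.
Within each level — recent employment: 80.8% vs 63.7%; long-term unemployed: 36.9% vs 13.7% — Provider 1 is higher every time.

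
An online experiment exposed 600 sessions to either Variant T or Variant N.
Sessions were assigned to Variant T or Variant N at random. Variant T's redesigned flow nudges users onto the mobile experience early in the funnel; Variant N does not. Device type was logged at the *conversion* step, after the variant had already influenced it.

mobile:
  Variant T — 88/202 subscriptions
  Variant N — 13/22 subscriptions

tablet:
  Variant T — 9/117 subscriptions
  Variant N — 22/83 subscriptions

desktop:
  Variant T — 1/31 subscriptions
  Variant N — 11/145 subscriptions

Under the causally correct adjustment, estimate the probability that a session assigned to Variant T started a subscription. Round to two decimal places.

0.28

Device type is downstream of the variant. One should not condition on a consequence of treatment, so the overall rates are the right comparison.
So P(outcome | do(Variant T)) is just the pooled rate for Variant T: 98/350 = 0.280.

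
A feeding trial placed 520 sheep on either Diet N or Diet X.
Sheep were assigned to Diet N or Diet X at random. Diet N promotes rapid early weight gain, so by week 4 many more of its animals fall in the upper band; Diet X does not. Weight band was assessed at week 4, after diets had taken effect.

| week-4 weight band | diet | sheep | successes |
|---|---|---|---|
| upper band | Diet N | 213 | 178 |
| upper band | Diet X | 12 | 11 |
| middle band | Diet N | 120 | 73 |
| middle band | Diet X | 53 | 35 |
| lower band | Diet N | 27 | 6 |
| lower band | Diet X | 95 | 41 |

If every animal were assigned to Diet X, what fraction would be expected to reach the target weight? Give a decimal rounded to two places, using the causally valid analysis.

0.54

Week-4 weight band here is a post-treatment variable shaped by the diet; conditioning on it would introduce bias rather than remove it. The overall comparison is the causal one.
So P(outcome | do(Diet X)) is just the pooled rate for Diet X: 87/160 = 0.544.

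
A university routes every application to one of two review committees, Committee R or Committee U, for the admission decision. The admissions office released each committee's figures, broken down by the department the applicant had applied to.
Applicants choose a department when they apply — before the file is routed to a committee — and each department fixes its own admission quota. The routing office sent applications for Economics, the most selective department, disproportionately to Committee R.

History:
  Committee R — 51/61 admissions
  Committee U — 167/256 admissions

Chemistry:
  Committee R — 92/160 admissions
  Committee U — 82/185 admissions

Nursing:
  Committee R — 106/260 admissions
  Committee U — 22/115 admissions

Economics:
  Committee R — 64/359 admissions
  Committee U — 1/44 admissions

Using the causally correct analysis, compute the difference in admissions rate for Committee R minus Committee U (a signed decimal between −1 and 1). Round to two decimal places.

Here department is a common cause — it drives both which review committee a case falls under and the outcome. The crude comparison mixes populations; the stratum-specific rates are the causally relevant ones.
Adjusting over the population distribution of department: 0.220·(0.836−0.652) + 0.240·(0.575−0.443) + 0.260·(0.408−0.191) + 0.280·(0.178−0.023) = +0.172.

+0.17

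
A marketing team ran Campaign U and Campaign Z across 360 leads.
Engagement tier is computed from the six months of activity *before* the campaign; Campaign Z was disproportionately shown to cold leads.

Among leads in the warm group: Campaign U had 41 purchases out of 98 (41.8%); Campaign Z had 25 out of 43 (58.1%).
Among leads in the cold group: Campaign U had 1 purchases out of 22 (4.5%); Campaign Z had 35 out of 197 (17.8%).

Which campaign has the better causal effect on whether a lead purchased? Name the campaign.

Since engagement tier is a pre-existing factor (not a product of the campaign) and it affects the outcome on its own, it is a confounder. The stratified rates, not the pooled rate, identify the causal effect.
Within each level — warm: 41.8% vs 58.1%; cold: 4.5% vs 17.8% — Campaign Z is higher every time.

Campaign Z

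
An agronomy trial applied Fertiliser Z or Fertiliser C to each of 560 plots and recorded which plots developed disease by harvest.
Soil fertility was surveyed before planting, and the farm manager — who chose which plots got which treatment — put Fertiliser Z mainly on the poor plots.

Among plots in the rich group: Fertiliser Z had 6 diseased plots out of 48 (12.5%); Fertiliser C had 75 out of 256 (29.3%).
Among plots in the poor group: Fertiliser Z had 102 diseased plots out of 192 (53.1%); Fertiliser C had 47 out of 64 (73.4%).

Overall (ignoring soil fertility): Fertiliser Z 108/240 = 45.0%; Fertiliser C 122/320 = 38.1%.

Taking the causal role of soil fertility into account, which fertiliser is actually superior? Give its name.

The soil fertility-specific comparison favours Fertiliser Z throughout, but the pooled figures favour Fertiliser C. The question is whether to condition on soil fertility.
Soil fertility satisfies the back-door criterion: it is not a descendant of the fertiliser, and it blocks the spurious path from fertiliser to outcome. Adjusting for it (i.e., using the within-soil fertility rates) gives the causal effect.
Within each level — rich: 12.5% vs 29.3%; poor: 53.1% vs 73.4% — Fertiliser Z is lower every time.

Fertiliser Z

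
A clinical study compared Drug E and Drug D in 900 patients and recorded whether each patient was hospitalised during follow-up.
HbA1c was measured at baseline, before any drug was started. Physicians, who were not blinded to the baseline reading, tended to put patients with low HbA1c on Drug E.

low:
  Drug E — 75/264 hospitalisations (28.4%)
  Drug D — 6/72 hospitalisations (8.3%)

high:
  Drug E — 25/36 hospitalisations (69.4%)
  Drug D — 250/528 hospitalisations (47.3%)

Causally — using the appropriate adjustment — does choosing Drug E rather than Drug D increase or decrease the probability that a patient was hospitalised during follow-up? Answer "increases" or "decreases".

HbA1c differs across drugs for reasons unrelated to any effect of the drug itself, and it separately predicts the outcome — a classic confounder. We must compare within HbA1c levels.
Within each level — low: 28.4% vs 8.3%; high: 69.4% vs 47.3% — Drug D is lower every time.

increases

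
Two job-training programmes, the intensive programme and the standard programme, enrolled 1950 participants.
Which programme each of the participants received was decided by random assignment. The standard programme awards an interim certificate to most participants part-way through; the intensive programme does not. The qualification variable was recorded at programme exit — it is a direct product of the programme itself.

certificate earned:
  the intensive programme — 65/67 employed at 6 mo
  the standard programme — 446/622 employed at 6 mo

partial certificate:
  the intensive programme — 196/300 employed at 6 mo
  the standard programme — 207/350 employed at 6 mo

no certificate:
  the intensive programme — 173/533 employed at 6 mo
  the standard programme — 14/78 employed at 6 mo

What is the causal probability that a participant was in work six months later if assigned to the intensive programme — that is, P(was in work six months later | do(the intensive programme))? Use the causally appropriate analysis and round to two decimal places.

0.48

Qualification attained during the programme is recorded after the programme and is itself shifted by it — it sits on the causal path from programme to outcome. Conditioning on a mediator would strip out part of the effect we want; the pooled comparison gives the total causal effect.
So P(outcome | do(the intensive programme)) is just the pooled rate for the intensive programme: 434/900 = 0.482.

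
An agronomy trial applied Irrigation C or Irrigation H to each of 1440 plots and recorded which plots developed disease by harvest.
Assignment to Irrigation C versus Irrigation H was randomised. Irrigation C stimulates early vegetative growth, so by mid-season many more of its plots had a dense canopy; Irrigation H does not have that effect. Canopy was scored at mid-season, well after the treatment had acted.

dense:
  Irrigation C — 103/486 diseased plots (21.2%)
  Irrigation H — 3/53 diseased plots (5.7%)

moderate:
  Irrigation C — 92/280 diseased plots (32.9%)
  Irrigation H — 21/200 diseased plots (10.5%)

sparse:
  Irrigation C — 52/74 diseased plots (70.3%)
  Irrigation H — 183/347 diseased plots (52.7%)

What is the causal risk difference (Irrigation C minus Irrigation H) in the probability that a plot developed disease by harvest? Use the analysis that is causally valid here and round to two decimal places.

The mid-season canopy-specific comparison favours Irrigation H throughout, but the pooled figures favour Irrigation C. The question is whether to condition on mid-season canopy.
Mid-season canopy here is a post-treatment variable shaped by the irrigation; conditioning on it would introduce bias rather than remove it. The overall comparison is the causal one.
The causal difference is the pooled difference: 0.294 − 0.345 = -0.051.

-0.05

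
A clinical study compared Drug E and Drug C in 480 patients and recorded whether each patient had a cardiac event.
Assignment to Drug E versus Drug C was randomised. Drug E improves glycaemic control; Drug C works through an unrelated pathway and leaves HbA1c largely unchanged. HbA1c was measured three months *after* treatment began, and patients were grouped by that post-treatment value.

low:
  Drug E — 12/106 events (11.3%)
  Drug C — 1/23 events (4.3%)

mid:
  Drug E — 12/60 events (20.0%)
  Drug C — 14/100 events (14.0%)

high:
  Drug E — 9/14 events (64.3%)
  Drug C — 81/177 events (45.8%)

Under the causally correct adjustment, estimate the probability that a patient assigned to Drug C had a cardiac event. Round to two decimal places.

0.32

The stratified and pooled comparisons disagree (Drug C wins within each HbA1c; Drug E wins overall), so the answer turns on the causal role of HbA1c.
Stratifying would compare drugs among patients the drugs themselves sorted into HbA1c groups — a form of selection on an intermediate. The unconditioned pooled rates give the total causal effect.
So P(outcome | do(Drug C)) is just the pooled rate for Drug C: 96/300 = 0.320.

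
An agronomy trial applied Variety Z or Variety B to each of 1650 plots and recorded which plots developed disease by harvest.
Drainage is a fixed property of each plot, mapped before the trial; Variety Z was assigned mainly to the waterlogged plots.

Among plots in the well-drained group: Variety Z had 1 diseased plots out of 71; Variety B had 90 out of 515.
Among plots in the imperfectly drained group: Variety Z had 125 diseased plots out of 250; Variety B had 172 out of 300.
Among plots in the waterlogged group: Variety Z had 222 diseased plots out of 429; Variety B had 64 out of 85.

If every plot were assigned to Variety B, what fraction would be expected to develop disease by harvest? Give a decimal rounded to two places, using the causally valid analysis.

The field drainage-specific comparison favours Variety Z throughout, but the pooled figures favour Variety B. The question is whether to condition on field drainage.
Field drainage satisfies the back-door criterion: it is not a descendant of the variety, and it blocks the spurious path from variety to outcome. Adjusting for it (i.e., using the within-field drainage rates) gives the causal effect.
Standardising Variety B to the population field drainage mix: 0.355·90/515 + 0.333·172/300 + 0.312·64/85 = 0.488.

0.49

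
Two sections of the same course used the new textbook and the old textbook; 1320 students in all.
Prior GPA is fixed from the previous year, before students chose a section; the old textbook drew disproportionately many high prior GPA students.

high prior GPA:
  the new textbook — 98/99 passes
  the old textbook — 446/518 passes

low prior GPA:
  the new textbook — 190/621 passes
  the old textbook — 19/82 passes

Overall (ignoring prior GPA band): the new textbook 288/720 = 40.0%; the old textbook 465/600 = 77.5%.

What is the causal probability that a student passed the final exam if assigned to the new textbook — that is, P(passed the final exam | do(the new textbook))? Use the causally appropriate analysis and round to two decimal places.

the new textbook is higher inside every prior GPA band stratum but the old textbook is higher in aggregate. Whether to stratify depends on how prior GPA band relates to the teaching method.
Prior GPA band satisfies the back-door criterion: it is not a descendant of the teaching method, and it blocks the spurious path from teaching method to outcome. Adjusting for it (i.e., using the within-prior GPA band rates) gives the causal effect.
Standardising the new textbook to the population prior GPA band mix: 0.467·98/99 + 0.533·190/621 = 0.626.

0.63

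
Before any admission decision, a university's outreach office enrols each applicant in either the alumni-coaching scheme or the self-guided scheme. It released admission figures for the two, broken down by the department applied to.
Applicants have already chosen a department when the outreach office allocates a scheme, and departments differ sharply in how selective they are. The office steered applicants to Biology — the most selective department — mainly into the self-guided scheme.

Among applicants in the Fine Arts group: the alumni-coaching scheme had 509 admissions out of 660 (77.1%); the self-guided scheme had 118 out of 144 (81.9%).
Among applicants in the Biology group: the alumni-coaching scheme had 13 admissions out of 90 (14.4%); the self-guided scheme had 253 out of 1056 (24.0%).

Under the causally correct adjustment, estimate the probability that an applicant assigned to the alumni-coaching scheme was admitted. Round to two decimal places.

The department-specific comparison favours the self-guided scheme throughout, but the pooled figures favour the alumni-coaching scheme. The question is whether to condition on department.
The imbalance in department arose from how applicants were allocated, not from anything the outreach scheme did; and department independently affects the outcome. The pooled gap is confounded — condition on department.
Standardising the alumni-coaching scheme to the population department mix: 0.412·509/660 + 0.588·13/90 = 0.403.

0.40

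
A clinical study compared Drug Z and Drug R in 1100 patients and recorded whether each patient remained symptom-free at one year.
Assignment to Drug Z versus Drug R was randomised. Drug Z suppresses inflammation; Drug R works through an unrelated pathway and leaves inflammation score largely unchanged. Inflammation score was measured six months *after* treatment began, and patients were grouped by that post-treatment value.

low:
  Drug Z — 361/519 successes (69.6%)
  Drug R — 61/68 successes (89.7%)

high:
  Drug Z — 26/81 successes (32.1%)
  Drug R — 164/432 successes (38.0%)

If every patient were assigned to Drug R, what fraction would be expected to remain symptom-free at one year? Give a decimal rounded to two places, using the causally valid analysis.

Inflammation score is downstream of the drug. One should not condition on a consequence of treatment, so the overall rates are the right comparison.
So P(outcome | do(Drug R)) is just the pooled rate for Drug R: 225/500 = 0.450.

0.45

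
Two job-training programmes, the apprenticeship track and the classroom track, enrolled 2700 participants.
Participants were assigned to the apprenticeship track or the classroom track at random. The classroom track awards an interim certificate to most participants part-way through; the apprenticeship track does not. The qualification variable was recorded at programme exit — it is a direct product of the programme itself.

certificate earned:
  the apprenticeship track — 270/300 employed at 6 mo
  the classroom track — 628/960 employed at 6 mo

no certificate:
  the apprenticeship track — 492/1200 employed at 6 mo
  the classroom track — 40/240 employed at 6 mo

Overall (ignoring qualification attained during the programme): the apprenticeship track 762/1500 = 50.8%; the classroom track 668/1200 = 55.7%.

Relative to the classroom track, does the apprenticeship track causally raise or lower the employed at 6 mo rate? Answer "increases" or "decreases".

The stratified and pooled comparisons disagree (the apprenticeship track wins within each qualification attained during the programme; the classroom track wins overall), so the answer turns on the causal role of qualification attained during the programme.
Stratifying would compare programmes among participants the programmes themselves sorted into qualification attained during the programme groups — a form of selection on an intermediate. The unconditioned pooled rates give the total causal effect.
Pooled: the apprenticeship track 50.8% vs the classroom track 55.7%; the classroom track is higher overall.

decreases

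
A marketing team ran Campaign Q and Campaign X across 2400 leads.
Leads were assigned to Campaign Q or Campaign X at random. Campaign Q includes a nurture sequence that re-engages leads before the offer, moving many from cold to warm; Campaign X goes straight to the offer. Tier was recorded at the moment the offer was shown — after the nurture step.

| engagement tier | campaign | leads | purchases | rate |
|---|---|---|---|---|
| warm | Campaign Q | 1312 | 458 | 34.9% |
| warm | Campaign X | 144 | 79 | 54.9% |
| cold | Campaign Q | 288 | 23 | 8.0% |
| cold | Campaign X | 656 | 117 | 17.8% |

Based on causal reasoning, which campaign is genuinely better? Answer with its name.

Engagement tier is downstream of the campaign. One should not condition on a consequence of treatment, so the overall rates are the right comparison.
Pooled: Campaign Q 30.1% vs Campaign X 24.5%; Campaign Q is higher overall.

Campaign Q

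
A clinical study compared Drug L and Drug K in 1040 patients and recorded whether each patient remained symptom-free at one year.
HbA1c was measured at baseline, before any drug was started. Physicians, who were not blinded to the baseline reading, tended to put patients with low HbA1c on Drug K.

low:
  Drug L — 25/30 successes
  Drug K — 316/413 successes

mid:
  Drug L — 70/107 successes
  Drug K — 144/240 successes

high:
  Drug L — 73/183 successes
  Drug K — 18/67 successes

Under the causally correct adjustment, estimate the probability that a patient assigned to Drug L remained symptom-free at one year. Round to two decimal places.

0.67

The stratified and pooled comparisons disagree (Drug L wins within each HbA1c; Drug K wins overall), so the answer turns on the causal role of HbA1c.
Here HbA1c is a common cause — it drives both which drug a case falls under and the outcome. The crude comparison mixes populations; the stratum-specific rates are the causally relevant ones.
Standardising Drug L to the population HbA1c mix: 0.426·25/30 + 0.334·70/107 + 0.240·73/183 = 0.669.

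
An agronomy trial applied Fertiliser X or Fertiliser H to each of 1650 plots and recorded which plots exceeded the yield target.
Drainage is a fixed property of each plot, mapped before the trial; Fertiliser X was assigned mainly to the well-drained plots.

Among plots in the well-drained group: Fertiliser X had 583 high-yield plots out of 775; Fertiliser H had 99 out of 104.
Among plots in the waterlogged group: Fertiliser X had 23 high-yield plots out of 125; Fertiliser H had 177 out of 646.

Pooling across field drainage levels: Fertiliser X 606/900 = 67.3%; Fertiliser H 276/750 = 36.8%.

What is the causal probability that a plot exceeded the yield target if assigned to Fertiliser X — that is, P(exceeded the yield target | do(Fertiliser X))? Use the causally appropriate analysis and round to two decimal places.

Field drainage satisfies the back-door criterion: it is not a descendant of the fertiliser, and it blocks the spurious path from fertiliser to outcome. Adjusting for it (i.e., using the within-field drainage rates) gives the causal effect.
Standardising Fertiliser X to the population field drainage mix: 0.533·583/775 + 0.467·23/125 = 0.487.

0.49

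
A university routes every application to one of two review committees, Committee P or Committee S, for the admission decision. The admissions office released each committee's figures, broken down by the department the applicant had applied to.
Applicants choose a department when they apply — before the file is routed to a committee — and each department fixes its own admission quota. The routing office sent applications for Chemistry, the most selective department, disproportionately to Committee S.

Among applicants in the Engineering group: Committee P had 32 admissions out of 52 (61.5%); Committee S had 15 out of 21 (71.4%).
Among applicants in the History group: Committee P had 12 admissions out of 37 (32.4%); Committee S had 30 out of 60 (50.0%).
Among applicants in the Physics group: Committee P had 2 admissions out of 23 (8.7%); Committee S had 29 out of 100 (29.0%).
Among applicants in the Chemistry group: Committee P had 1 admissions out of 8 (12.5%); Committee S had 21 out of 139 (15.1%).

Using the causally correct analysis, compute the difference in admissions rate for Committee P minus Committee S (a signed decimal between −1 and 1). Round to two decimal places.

-0.12

Here department is a common cause — it drives both which review committee a case falls under and the outcome. The crude comparison mixes populations; the stratum-specific rates are the causally relevant ones.
Adjusting over the population distribution of department: 0.166·(0.615−0.714) + 0.220·(0.324−0.500) + 0.280·(0.087−0.290) + 0.334·(0.125−0.151) = -0.121.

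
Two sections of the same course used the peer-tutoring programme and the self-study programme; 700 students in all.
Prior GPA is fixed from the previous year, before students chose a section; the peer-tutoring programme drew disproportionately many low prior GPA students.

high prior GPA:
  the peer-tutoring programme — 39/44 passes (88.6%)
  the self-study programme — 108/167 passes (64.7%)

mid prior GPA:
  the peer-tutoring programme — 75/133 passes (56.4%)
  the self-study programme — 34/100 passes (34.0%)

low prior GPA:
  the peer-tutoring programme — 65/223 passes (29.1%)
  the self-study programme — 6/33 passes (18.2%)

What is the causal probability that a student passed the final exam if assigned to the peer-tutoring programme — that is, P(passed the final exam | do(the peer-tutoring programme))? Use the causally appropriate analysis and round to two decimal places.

the peer-tutoring programme is higher inside every prior GPA band stratum but the self-study programme is higher in aggregate. Whether to stratify depends on how prior GPA band relates to the teaching method.
The imbalance in prior GPA band arose from how students were allocated, not from anything the teaching method did; and prior GPA band independently affects the outcome. The pooled gap is confounded — condition on prior GPA band.
Standardising the peer-tutoring programme to the population prior GPA band mix: 0.301·39/44 + 0.333·75/133 + 0.366·65/223 = 0.561.

0.56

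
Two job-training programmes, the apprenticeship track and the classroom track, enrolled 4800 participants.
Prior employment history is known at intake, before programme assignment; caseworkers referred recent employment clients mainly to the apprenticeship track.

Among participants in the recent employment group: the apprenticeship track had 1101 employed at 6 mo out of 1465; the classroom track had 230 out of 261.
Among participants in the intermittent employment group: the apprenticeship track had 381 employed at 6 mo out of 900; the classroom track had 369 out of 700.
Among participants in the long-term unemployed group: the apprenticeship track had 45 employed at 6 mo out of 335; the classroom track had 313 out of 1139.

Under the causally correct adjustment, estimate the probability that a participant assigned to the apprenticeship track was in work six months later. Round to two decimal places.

0.45

The prior employment history-specific comparison favours the classroom track throughout, but the pooled figures favour the apprenticeship track. The question is whether to condition on prior employment history.
Here prior employment history is a common cause — it drives both which programme a case falls under and the outcome. The crude comparison mixes populations; the stratum-specific rates are the causally relevant ones.
Standardising the apprenticeship track to the population prior employment history mix: 0.360·1101/1465 + 0.333·381/900 + 0.307·45/335 = 0.453.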